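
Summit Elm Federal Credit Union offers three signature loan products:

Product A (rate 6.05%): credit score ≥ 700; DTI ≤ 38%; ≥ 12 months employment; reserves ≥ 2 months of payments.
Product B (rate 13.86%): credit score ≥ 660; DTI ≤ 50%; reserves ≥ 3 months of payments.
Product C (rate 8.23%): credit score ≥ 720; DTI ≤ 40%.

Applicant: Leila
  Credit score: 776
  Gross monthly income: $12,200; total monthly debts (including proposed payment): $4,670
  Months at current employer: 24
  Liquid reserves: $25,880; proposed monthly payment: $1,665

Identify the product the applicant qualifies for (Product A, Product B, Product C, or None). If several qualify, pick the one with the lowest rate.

Product C

DTI = 4,670/12,200 = 38.3%.
Reserves = 25,880/1,665 = 15.5 months.
Product A: score 776 ≥ 700; DTI 38.3% > 38%; employment 24 ≥ 12 mo; reserves 15.5 ≥ 2 mo → does not qualify.
Product B: score 776 ≥ 660; DTI 38.3% ≤ 50%; reserves 15.5 ≥ 3 mo → qualifies.
Product C: score 776 ≥ 720; DTI 38.3% ≤ 40% → qualifies.
Qualifying: Product B, Product C. Lowest rate is 8.23% → Product C.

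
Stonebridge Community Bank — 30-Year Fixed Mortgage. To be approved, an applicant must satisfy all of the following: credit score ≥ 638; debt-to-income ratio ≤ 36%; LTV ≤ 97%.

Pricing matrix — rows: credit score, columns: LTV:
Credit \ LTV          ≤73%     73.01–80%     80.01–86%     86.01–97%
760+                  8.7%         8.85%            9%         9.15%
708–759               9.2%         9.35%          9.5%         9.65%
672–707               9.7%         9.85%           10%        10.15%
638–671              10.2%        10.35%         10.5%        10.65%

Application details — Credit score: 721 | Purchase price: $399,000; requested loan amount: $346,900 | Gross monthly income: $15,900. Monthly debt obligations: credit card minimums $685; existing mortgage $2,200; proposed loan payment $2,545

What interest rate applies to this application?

Credit score 721 ≥ 638; Total monthly debts = (685 + 2,200 + 2,545) = 5,430. DTI: 5,430 ÷ 15,900 = 34.2%, within the 36% cap
LTV = 346,900/399,000 = 86.9% ≤ 97%
Row: 721 falls in 708–759. Column: 86.9% falls in 86.01–97%. Rate = 9.65%.

9.65%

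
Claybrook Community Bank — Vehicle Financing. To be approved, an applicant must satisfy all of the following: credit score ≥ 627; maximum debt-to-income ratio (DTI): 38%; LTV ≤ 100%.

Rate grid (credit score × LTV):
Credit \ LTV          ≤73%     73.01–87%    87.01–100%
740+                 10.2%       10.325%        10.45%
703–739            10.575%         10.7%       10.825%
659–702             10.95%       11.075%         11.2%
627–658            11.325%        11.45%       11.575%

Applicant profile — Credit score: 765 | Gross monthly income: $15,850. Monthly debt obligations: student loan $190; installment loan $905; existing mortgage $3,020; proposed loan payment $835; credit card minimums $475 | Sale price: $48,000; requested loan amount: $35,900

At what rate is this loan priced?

Credit score 765 ≥ 627; Total monthly debts = (190 + 905 + 3,020 + 835 + 475) = 5,425. DTI = 5,425/15,850 = 34.2% ≤ 38%
LTV: 35,900 ÷ 48,000 = 74.8%, within 100% cap
Row: 765 falls in 740+. Column: 74.8% falls in 73.01–87%. Rate = 10.325%.

10.325%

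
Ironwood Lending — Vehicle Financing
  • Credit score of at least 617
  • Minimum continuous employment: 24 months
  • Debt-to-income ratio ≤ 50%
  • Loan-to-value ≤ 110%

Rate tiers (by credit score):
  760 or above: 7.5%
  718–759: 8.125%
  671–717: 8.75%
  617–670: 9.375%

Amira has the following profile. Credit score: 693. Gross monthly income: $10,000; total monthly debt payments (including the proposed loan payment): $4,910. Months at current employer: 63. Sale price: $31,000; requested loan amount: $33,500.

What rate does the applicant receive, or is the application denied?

Approved at 8.75%

Credit score 693 ≥ 617 (meets minimum)
Employment 63 ≥ 24 months
LTV: 33,500 ÷ 31,000 = 108.1%, within 110% cap
DTI: 4,910 ÷ 10,000 = 49.1%, within the 50% cap
All requirements met. Score 693 falls in the 671–717 tier → 8.75%.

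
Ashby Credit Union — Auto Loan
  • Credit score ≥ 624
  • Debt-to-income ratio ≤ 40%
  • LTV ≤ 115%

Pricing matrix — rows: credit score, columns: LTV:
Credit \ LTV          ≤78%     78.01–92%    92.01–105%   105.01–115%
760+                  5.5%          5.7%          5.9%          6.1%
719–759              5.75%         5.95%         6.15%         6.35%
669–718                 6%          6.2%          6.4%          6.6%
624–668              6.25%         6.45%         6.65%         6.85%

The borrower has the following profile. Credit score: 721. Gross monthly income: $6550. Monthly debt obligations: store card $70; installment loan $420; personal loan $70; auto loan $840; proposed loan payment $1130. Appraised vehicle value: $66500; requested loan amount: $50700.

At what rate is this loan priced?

Credit score 721 ≥ 624; Total monthly debts = (70 + 420 + 70 + 840 + 1,130) = 2,530. Debt-to-income = 2,530/6,550 = 38.6% — meets 40% limit
Loan-to-value = 50,700/66,500 = 76.2% — pass (115% max)
Score 721 is in the 719–759 band; LTV 76.2% is in the ≤78% band → 5.75%.

5.75%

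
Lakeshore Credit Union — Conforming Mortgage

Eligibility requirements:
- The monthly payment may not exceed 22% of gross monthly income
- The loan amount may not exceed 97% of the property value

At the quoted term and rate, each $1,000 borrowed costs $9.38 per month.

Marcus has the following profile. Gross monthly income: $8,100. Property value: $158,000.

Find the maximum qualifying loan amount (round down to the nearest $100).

$153,200

Payment cap: 22% × $8,100 = $1,782/month.
At $9.38 per $1,000, that supports 1,782/9.38 × 1,000 ≈ $189,978 → $189,900.
LTV cap: 97% × $158,000 = $153,260 → $153,200.
Binding constraint: loan-to-value.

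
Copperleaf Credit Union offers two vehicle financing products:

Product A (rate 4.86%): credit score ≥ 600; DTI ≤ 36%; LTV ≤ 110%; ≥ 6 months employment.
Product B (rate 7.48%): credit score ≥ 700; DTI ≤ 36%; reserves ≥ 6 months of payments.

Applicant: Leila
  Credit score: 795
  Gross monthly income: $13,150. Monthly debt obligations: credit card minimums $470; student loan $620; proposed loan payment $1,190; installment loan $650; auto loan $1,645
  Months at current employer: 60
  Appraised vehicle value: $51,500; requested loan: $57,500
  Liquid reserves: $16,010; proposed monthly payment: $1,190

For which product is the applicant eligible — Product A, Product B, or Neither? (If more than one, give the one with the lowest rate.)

Product B

Total debts = (470 + 620 + 1,190 + 650 + 1,645) = 4,575; DTI = 4,575/13,150 = 34.8%.
LTV = 57,500/51,500 = 111.7%.
Reserves = 16,010/1,190 = 13.5 months.
Product A: score 795 ≥ 600; DTI 34.8% ≤ 36%; LTV 111.7% > 110%; employment 60 ≥ 6 mo → does not qualify.
Product B: score 795 ≥ 700; DTI 34.8% ≤ 36%; reserves 13.5 ≥ 6 mo → qualifies.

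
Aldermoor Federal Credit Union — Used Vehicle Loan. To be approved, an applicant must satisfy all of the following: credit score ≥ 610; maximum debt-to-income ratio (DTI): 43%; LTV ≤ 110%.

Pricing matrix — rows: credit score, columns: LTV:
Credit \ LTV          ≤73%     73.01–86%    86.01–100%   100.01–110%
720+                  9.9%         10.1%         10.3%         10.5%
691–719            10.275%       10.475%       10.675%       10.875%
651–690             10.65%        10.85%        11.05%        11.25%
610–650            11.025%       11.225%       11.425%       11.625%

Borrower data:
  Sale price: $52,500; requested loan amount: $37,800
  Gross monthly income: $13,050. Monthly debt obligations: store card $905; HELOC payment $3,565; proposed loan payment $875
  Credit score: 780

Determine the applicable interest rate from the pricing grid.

Credit score 780 ≥ 610; Total monthly debts = (905 + 3,565 + 875) = 5,345. DTI: 5,345 ÷ 13,050 = 41%, within the 43% cap
LTV: 37,800 ÷ 52,500 = 72%, within 110% cap
Credit 780 → row 720+; LTV 72% → column ≤73%. Grid cell → 9.9%.

9.9%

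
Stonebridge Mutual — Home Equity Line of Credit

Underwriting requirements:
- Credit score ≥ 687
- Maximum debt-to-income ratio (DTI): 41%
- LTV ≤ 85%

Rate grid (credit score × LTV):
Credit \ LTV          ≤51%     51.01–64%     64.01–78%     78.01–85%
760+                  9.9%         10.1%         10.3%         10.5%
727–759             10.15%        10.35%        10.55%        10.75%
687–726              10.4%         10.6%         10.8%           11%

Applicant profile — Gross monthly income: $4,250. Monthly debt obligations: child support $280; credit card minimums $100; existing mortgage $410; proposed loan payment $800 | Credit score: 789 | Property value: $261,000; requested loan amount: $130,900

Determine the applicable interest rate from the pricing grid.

9.9%

Credit score 789 ≥ 687; Total monthly debts = (280 + 100 + 410 + 800) = 1,590. Debt-to-income = 1,590/4,250 = 37.4% — meets 41% limit
LTV = 130,900/261,000 = 50.2% ≤ 85%
Row: 789 falls in 760+. Column: 50.2% falls in ≤51%. Rate = 9.9%.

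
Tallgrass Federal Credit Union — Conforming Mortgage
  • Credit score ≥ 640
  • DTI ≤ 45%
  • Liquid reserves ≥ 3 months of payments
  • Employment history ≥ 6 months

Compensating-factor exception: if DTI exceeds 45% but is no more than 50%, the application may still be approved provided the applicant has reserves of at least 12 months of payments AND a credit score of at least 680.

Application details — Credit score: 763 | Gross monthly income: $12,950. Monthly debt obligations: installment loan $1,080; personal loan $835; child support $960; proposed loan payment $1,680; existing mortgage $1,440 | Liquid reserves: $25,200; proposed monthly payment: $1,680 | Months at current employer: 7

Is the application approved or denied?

Approved

Credit score 763 ≥ 640 (meets base)
Total debts = (1,080 + 835 + 960 + 1,680 + 1,440) = 5,995. DTI = 5,995/12,950 = 46.3% > 45% — standard DTI limit exceeded.
Liquid reserves cover 25,200/1,680 = 15.0 months — ≥ 3 required
Employment 7 ≥ 6 months
46.3% falls in the override range (45%–50%), so the compensating-factor test applies.
Reserves 15.0 ≥ 12 months; credit score 763 ≥ 680.
Both compensating conditions met → exception applies.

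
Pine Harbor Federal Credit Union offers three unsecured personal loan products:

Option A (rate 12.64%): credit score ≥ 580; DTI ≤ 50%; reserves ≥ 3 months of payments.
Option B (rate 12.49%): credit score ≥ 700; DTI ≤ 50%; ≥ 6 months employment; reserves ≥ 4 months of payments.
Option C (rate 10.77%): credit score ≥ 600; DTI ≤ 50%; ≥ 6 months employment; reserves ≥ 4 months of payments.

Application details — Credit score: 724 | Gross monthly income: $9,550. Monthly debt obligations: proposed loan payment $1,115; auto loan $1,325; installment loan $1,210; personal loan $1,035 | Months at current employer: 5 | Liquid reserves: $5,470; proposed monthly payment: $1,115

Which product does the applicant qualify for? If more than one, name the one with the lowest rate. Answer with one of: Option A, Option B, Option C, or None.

Option A

Total debts = (1,115 + 1,325 + 1,210 + 1,035) = 4,685; DTI = 4,685/9,550 = 49.1%.
Reserves = 5,470/1,115 = 4.9 months.
Option A: score 724 ≥ 580; DTI 49.1% ≤ 50%; reserves 4.9 ≥ 3 mo → qualifies.
Option B: score 724 ≥ 700; DTI 49.1% ≤ 50%; employment 5 < 6 mo; reserves 4.9 ≥ 4 mo → does not qualify.
Option C: score 724 ≥ 600; DTI 49.1% ≤ 50%; employment 5 < 6 mo; reserves 4.9 ≥ 4 mo → does not qualify.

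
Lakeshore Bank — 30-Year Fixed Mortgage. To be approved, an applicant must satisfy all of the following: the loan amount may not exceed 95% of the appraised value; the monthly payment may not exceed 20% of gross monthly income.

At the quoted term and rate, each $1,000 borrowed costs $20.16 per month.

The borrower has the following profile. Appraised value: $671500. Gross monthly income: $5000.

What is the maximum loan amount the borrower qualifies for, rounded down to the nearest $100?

Payment cap: 20% × $5,000 = $1,000/month.
At $20.16 per $1,000, that supports 1,000/20.16 × 1,000 ≈ $49,603 → $49,600.
LTV cap: 95% × $671,500 = $637,925 → $637,900.
Binding constraint: payment-to-income.

$49,600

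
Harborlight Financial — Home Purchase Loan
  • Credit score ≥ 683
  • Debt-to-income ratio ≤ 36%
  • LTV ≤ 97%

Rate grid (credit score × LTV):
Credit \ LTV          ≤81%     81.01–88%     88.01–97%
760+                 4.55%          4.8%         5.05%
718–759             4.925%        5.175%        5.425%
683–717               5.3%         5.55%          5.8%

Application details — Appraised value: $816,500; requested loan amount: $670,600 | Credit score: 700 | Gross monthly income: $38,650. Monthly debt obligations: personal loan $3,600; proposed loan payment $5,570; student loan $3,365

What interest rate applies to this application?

Credit score 700 ≥ 683; Total monthly debts = (3,600 + 5,570 + 3,365) = 12,535. Debt-to-income = 12,535/38,650 = 32.4% — meets 36% limit
LTV = 670,600/816,500 = 82.1% ≤ 97%
Score 700 is in the 683–717 band; LTV 82.1% is in the 81.01–88% band → 5.55%.

5.55%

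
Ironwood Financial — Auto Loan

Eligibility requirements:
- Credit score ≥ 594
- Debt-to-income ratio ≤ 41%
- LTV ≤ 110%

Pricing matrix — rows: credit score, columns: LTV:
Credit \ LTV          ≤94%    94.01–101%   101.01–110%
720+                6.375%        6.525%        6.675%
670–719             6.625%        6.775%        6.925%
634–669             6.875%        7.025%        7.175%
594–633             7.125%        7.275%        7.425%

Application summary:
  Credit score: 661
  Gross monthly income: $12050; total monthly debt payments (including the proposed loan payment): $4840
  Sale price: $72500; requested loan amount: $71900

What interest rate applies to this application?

Credit score 661 ≥ 594; DTI = 4,840/12,050 = 40.2% ≤ 41%
Loan-to-value = 71,900/72,500 = 99.2% — pass (110% max)
Score 661 is in the 634–669 band; LTV 99.2% is in the 94.01–101% band → 7.025%.

7.025%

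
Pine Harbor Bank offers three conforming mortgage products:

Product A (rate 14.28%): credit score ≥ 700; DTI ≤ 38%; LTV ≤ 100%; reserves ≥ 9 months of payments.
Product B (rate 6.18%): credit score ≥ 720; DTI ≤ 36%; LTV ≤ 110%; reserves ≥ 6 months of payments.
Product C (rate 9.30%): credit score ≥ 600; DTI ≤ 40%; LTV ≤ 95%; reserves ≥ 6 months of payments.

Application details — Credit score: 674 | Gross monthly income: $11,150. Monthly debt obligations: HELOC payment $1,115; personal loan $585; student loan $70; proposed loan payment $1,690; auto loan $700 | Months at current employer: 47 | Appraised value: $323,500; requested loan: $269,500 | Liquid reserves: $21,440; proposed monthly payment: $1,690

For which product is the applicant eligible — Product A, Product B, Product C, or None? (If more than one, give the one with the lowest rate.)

Total debts = (1,115 + 585 + 70 + 1,690 + 700) = 4,160; DTI = 4,160/11,150 = 37.3%.
LTV = 269,500/323,500 = 83.3%.
Reserves = 21,440/1,690 = 12.7 months.
Product A: score 674 < 700; DTI 37.3% ≤ 38%; LTV 83.3% ≤ 100%; reserves 12.7 ≥ 9 mo → does not qualify.
Product B: score 674 < 720; DTI 37.3% > 36%; LTV 83.3% ≤ 110%; reserves 12.7 ≥ 6 mo → does not qualify.
Product C: score 674 ≥ 600; DTI 37.3% ≤ 40%; LTV 83.3% ≤ 95%; reserves 12.7 ≥ 6 mo → qualifies.

Product C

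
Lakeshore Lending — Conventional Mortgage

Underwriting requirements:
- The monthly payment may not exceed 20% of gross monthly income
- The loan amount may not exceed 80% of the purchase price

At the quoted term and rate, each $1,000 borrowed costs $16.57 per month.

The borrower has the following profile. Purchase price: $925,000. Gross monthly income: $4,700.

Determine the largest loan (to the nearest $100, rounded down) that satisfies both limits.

$56,700

Payment cap: 20% × $4,700 = $940/month.
At $16.57 per $1,000, that supports 940/16.57 × 1,000 ≈ $56,729 → $56,700.
LTV cap: 80% × $925,000 = $740,000 → $740,000.
Binding constraint: payment-to-income.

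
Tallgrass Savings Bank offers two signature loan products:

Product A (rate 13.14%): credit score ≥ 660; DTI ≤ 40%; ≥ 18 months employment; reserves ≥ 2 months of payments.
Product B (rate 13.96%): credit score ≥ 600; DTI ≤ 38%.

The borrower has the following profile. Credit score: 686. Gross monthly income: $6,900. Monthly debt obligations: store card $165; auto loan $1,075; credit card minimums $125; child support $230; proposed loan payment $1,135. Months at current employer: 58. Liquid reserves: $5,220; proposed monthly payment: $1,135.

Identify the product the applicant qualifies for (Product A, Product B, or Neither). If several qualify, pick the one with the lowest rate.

Product A

Total debts = (165 + 1,075 + 125 + 230 + 1,135) = 2,730; DTI = 2,730/6,900 = 39.6%.
Reserves = 5,220/1,135 = 4.6 months.
Product A: score 686 ≥ 660; DTI 39.6% ≤ 40%; employment 58 ≥ 18 mo; reserves 4.6 ≥ 2 mo → qualifies.
Product B: score 686 ≥ 600; DTI 39.6% > 38% → does not qualify.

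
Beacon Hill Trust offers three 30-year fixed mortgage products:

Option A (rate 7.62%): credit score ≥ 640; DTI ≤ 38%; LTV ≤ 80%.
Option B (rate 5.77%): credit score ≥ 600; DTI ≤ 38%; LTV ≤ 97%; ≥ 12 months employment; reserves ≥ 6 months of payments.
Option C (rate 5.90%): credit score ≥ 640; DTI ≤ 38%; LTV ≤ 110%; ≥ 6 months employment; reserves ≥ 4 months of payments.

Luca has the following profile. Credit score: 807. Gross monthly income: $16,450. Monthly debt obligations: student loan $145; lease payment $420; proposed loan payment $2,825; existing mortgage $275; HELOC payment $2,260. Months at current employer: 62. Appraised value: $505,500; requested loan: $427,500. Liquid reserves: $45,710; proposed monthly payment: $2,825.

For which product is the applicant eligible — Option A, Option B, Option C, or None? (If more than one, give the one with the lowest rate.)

Total debts = (145 + 420 + 2,825 + 275 + 2,260) = 5,925; DTI = 5,925/16,450 = 36%.
LTV = 427,500/505,500 = 84.6%.
Reserves = 45,710/2,825 = 16.2 months.
Option A: score 807 ≥ 640; DTI 36% ≤ 38%; LTV 84.6% > 80% → does not qualify.
Option B: score 807 ≥ 600; DTI 36% ≤ 38%; LTV 84.6% ≤ 97%; employment 62 ≥ 12 mo; reserves 16.2 ≥ 6 mo → qualifies.
Option C: score 807 ≥ 640; DTI 36% ≤ 38%; LTV 84.6% ≤ 110%; employment 62 ≥ 6 mo; reserves 16.2 ≥ 4 mo → qualifies.
Qualifying: Option B, Option C. Lowest rate is 5.77% → Option B.

Option B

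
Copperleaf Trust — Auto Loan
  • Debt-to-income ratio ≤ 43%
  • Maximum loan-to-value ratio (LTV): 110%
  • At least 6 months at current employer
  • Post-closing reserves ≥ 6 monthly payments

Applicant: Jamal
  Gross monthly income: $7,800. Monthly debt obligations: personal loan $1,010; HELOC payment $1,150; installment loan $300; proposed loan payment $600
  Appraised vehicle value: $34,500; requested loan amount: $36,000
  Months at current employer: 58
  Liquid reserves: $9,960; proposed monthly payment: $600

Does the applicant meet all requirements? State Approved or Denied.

Approved

Total monthly debts = (1,010 + 1,150 + 300 + 600) = 3,060. DTI: 3,060 ÷ 7,800 = 39.2%, within the 43% cap
LTV = 36,000/34,500 = 104.3% ≤ 110%
Employment 58 ≥ 6 months
Reserves = 9,960/600 = 16.6 months ≥ 6
All criteria satisfied.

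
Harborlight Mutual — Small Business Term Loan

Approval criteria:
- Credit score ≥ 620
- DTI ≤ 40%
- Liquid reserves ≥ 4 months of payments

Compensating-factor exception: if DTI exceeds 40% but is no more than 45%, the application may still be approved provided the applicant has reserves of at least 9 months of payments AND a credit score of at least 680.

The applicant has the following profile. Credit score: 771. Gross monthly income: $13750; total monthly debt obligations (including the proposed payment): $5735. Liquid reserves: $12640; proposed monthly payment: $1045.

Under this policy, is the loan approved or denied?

Credit score 771 ≥ 620 (meets base)
DTI = 5,735/13,750 = 41.7% > 40% — standard DTI limit exceeded.
Reserves = 12,640/1,045 = 12.1 months ≥ 4
41.7% falls in the override range (40%–45%), so the compensating-factor test applies.
Override check — reserves: 12.1 mo (ok); score: 771 (ok).
Both compensating conditions met → exception applies.

Approved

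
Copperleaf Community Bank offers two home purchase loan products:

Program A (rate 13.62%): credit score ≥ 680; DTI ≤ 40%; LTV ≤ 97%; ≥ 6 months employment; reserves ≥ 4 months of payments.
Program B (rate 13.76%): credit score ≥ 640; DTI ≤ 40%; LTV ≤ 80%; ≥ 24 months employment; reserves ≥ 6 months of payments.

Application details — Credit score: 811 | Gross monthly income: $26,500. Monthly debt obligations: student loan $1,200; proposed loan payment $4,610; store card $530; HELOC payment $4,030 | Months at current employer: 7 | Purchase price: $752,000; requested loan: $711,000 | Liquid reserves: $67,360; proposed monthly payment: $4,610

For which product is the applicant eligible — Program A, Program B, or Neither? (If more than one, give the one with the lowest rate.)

Program A

Total debts = (1,200 + 4,610 + 530 + 4,030) = 10,370; DTI = 10,370/26,500 = 39.1%.
LTV = 711,000/752,000 = 94.5%.
Reserves = 67,360/4,610 = 14.6 months.
Program A: score 811 ≥ 680; DTI 39.1% ≤ 40%; LTV 94.5% ≤ 97%; employment 7 ≥ 6 mo; reserves 14.6 ≥ 4 mo → qualifies.
Program B: score 811 ≥ 640; DTI 39.1% ≤ 40%; LTV 94.5% > 80%; employment 7 < 24 mo; reserves 14.6 ≥ 6 mo → does not qualify.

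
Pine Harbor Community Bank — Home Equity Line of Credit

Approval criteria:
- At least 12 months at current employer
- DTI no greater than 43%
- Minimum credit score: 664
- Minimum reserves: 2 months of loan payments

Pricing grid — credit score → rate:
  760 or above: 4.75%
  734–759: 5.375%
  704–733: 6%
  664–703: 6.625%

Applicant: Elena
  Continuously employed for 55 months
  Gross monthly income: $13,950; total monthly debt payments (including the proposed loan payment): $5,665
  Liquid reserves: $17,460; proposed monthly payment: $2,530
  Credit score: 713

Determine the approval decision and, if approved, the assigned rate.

Approved at 6%

Credit score 713 ≥ 664 (meets minimum)
Employment 55 ≥ 12 months
DTI: 5,665 ÷ 13,950 = 40.6%, within the 43% cap
Reserves = 17,460/2,530 = 6.9 months ≥ 2
All requirements met. Score 713 falls in the 704–733 tier → 6%.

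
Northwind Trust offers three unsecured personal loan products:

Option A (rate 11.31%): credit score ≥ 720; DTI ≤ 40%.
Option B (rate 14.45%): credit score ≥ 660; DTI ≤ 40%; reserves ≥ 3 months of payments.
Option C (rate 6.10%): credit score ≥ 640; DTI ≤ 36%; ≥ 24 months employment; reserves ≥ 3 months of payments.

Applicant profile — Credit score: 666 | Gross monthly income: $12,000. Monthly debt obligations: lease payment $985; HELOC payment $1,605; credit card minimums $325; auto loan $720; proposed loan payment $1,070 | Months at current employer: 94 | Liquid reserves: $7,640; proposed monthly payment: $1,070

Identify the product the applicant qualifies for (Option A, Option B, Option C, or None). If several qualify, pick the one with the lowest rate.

Total debts = (985 + 1,605 + 325 + 720 + 1,070) = 4,705; DTI = 4,705/12,000 = 39.2%.
Reserves = 7,640/1,070 = 7.1 months.
Option A: score 666 < 720; DTI 39.2% ≤ 40% → does not qualify.
Option B: score 666 ≥ 660; DTI 39.2% ≤ 40%; reserves 7.1 ≥ 3 mo → qualifies.
Option C: score 666 ≥ 640; DTI 39.2% > 36%; employment 94 ≥ 24 mo; reserves 7.1 ≥ 3 mo → does not qualify.

Option B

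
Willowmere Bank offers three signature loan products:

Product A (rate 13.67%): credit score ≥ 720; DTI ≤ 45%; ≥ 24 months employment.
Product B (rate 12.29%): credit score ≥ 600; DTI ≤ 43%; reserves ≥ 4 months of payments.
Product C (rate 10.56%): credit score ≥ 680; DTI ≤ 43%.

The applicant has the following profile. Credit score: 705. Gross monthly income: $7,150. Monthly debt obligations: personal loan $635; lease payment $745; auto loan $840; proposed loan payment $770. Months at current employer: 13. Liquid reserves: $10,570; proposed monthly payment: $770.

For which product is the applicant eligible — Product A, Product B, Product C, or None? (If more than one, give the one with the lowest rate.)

Total debts = (635 + 745 + 840 + 770) = 2,990; DTI = 2,990/7,150 = 41.8%.
Reserves = 10,570/770 = 13.7 months.
Product A: score 705 < 720; DTI 41.8% ≤ 45%; employment 13 < 24 mo → does not qualify.
Product B: score 705 ≥ 600; DTI 41.8% ≤ 43%; reserves 13.7 ≥ 4 mo → qualifies.
Product C: score 705 ≥ 680; DTI 41.8% ≤ 43% → qualifies.
Qualifying: Product B, Product C. Lowest rate is 10.56% → Product C.

Product C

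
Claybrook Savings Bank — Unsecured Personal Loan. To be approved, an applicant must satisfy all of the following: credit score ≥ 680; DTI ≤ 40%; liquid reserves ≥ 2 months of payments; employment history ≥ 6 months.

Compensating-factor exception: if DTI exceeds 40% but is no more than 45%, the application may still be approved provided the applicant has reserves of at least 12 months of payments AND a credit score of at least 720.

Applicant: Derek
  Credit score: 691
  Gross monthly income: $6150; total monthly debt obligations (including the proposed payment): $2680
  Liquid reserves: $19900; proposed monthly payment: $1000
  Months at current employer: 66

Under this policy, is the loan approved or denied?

Credit score 691 ≥ 680 (meets base)
DTI: 2,680 ÷ 6,150 = 43.6%, over the 40% base limit.
Reserves = 19,900/1,000 = 19.9 months ≥ 2
Employment 66 ≥ 6 months
43.6% falls in the override range (40%–45%), so the compensating-factor test applies.
Override check — reserves: 19.9 mo (ok); score: 691 (below 720).
Compensating-factor requirement not fully met.

Denied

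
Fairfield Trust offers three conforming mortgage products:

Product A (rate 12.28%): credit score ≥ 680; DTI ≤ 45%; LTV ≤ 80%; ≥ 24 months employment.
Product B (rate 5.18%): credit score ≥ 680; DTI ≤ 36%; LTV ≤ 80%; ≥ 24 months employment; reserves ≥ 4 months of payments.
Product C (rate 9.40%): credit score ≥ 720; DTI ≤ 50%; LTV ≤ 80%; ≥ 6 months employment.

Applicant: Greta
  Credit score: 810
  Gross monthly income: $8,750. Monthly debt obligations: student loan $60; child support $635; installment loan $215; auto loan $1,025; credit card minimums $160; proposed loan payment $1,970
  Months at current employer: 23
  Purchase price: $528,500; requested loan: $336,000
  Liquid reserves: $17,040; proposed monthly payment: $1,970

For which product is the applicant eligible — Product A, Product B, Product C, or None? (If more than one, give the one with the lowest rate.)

Product C

Total debts = (60 + 635 + 215 + 1,025 + 160 + 1,970) = 4,065; DTI = 4,065/8,750 = 46.5%.
LTV = 336,000/528,500 = 63.6%.
Reserves = 17,040/1,970 = 8.6 months.
Product A: score 810 ≥ 680; DTI 46.5% > 45%; LTV 63.6% ≤ 80%; employment 23 < 24 mo → does not qualify.
Product B: score 810 ≥ 680; DTI 46.5% > 36%; LTV 63.6% ≤ 80%; employment 23 < 24 mo; reserves 8.6 ≥ 4 mo → does not qualify.
Product C: score 810 ≥ 720; DTI 46.5% ≤ 50%; LTV 63.6% ≤ 80%; employment 23 ≥ 6 mo → qualifies.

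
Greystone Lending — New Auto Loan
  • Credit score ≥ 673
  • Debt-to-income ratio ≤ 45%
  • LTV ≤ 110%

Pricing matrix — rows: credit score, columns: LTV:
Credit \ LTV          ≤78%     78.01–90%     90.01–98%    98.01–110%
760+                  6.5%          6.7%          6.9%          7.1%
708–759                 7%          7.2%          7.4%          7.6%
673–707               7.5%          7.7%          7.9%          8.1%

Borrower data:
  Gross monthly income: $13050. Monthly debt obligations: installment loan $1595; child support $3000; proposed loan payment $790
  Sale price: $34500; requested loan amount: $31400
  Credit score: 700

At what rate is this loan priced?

Credit score 700 ≥ 673; Total monthly debts = (1,595 + 3,000 + 790) = 5,385. Debt-to-income = 5,385/13,050 = 41.3% — meets 45% limit
LTV = 31,400/34,500 = 91% ≤ 110%
Score 700 is in the 673–707 band; LTV 91% is in the 90.01–98% band → 7.9%.

7.9%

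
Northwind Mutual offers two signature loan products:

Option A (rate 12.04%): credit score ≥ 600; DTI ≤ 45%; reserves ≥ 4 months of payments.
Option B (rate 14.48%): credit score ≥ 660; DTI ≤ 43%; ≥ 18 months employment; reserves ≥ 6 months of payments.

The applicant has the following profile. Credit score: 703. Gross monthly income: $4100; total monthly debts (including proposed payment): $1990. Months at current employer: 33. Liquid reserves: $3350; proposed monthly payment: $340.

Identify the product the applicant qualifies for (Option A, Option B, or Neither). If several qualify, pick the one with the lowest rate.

DTI = 1,990/4,100 = 48.5%.
Reserves = 3,350/340 = 9.9 months.
Option A: score 703 ≥ 600; DTI 48.5% > 45%; reserves 9.9 ≥ 4 mo → does not qualify.
Option B: score 703 ≥ 660; DTI 48.5% > 43%; employment 33 ≥ 18 mo; reserves 9.9 ≥ 6 mo → does not qualify.

Neither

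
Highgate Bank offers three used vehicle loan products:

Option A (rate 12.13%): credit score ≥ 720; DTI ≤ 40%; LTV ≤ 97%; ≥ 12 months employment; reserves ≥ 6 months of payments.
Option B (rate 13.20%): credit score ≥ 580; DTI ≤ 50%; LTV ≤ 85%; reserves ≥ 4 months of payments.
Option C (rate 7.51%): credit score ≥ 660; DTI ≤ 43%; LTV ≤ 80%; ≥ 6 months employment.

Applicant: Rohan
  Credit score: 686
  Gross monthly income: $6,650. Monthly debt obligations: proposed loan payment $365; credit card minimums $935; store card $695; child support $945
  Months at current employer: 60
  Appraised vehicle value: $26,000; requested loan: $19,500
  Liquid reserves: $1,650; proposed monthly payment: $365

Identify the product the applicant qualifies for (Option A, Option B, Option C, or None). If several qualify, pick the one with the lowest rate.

Total debts = (365 + 935 + 695 + 945) = 2,940; DTI = 2,940/6,650 = 44.2%.
LTV = 19,500/26,000 = 75%.
Reserves = 1,650/365 = 4.5 months.
Option A: score 686 < 720; DTI 44.2% > 40%; LTV 75% ≤ 97%; employment 60 ≥ 12 mo; reserves 4.5 < 6 mo → does not qualify.
Option B: score 686 ≥ 580; DTI 44.2% ≤ 50%; LTV 75% ≤ 85%; reserves 4.5 ≥ 4 mo → qualifies.
Option C: score 686 ≥ 660; DTI 44.2% > 43%; LTV 75% ≤ 80%; employment 60 ≥ 6 mo → does not qualify.

Option B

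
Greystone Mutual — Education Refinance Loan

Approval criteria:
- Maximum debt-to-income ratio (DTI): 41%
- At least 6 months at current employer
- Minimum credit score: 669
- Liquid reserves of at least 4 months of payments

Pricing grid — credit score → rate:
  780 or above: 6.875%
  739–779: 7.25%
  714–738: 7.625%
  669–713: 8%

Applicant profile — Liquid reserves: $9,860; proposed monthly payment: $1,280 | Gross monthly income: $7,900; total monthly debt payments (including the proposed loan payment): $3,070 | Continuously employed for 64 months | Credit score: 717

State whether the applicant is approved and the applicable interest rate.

Approved at 7.625%

Credit score 717 ≥ 669 (meets minimum)
Employment 64 ≥ 6 months
Debt-to-income = 3,070/7,900 = 38.9% — meets 41% limit
Liquid reserves cover 9,860/1,280 = 7.7 months — ≥ 4 required
All requirements met. Score 717 falls in the 714–738 tier → 7.625%.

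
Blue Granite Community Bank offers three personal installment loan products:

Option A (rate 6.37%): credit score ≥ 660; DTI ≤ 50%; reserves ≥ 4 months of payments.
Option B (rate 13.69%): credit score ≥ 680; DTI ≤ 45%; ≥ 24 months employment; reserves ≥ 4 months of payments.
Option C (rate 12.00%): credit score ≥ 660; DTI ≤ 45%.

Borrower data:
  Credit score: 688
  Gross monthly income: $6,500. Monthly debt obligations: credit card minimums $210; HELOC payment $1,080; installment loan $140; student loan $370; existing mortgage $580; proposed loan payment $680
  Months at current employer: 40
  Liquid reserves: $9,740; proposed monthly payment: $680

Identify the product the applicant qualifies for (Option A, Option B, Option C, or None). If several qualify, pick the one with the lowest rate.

Option A

Total debts = (210 + 1,080 + 140 + 370 + 580 + 680) = 3,060; DTI = 3,060/6,500 = 47.1%.
Reserves = 9,740/680 = 14.3 months.
Option A: score 688 ≥ 660; DTI 47.1% ≤ 50%; reserves 14.3 ≥ 4 mo → qualifies.
Option B: score 688 ≥ 680; DTI 47.1% > 45%; employment 40 ≥ 24 mo; reserves 14.3 ≥ 4 mo → does not qualify.
Option C: score 688 ≥ 660; DTI 47.1% > 45% → does not qualify.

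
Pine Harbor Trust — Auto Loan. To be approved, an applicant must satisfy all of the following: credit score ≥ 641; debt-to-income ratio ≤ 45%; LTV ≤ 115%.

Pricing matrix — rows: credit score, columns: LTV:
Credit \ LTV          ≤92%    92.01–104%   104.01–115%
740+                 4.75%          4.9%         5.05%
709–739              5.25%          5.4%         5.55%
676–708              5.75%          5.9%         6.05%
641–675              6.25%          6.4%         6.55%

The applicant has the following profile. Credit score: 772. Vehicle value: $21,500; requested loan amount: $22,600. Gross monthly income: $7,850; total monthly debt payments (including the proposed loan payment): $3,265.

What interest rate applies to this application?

Credit score 772 ≥ 641; DTI: 3,265 ÷ 7,850 = 41.6%, within the 45% cap
LTV = 22,600/21,500 = 105.1% ≤ 115%
Score 772 is in the 740+ band; LTV 105.1% is in the 104.01–115% band → 5.05%.

5.05%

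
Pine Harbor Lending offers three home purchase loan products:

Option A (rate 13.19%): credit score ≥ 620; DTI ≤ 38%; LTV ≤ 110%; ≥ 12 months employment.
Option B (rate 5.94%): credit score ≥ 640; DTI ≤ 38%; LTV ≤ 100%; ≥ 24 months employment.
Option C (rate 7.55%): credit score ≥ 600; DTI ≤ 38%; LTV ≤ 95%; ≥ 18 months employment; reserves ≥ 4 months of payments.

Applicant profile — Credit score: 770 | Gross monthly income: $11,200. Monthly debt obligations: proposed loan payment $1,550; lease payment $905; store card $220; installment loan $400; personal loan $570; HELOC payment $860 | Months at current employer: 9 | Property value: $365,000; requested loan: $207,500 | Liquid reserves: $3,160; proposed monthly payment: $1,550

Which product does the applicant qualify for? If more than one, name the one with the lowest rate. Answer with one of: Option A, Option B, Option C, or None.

None

Total debts = (1,550 + 905 + 220 + 400 + 570 + 860) = 4,505; DTI = 4,505/11,200 = 40.2%.
LTV = 207,500/365,000 = 56.8%.
Reserves = 3,160/1,550 = 2.0 months.
Option A: score 770 ≥ 620; DTI 40.2% > 38%; LTV 56.8% ≤ 110%; employment 9 < 12 mo → does not qualify.
Option B: score 770 ≥ 640; DTI 40.2% > 38%; LTV 56.8% ≤ 100%; employment 9 < 24 mo → does not qualify.
Option C: score 770 ≥ 600; DTI 40.2% > 38%; LTV 56.8% ≤ 95%; employment 9 < 18 mo; reserves 2.0 < 4 mo → does not qualify.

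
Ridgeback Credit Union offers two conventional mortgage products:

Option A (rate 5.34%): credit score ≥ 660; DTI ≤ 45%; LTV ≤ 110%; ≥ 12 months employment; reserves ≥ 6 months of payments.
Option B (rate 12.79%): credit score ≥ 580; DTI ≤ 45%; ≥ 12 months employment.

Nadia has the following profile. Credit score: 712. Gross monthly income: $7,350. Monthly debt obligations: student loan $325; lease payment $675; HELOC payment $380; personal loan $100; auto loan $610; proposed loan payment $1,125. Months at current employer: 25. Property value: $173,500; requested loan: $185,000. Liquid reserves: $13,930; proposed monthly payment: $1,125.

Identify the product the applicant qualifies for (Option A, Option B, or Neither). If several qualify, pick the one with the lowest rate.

Option A

Total debts = (325 + 675 + 380 + 100 + 610 + 1,125) = 3,215; DTI = 3,215/7,350 = 43.7%.
LTV = 185,000/173,500 = 106.6%.
Reserves = 13,930/1,125 = 12.4 months.
Option A: score 712 ≥ 660; DTI 43.7% ≤ 45%; LTV 106.6% ≤ 110%; employment 25 ≥ 12 mo; reserves 12.4 ≥ 6 mo → qualifies.
Option B: score 712 ≥ 580; DTI 43.7% ≤ 45%; employment 25 ≥ 12 mo → qualifies.
Qualifying: Option A, Option B. Lowest rate is 5.34% → Option A.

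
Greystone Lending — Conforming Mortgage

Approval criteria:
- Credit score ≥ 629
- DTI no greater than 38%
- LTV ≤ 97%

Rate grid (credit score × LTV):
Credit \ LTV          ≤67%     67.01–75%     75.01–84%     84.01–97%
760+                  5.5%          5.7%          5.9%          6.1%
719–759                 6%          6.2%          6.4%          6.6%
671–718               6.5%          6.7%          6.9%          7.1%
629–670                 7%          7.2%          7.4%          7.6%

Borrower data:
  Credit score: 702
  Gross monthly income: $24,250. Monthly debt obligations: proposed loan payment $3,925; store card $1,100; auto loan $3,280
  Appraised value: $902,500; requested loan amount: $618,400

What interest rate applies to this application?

Credit score 702 ≥ 629; Total monthly debts = (3,925 + 1,100 + 3,280) = 8,305. Debt-to-income = 8,305/24,250 = 34.2% — meets 38% limit
LTV: 618,400 ÷ 902,500 = 68.5%, within 97% cap
Credit 702 → row 671–718; LTV 68.5% → column 67.01–75%. Grid cell → 6.7%.

6.7%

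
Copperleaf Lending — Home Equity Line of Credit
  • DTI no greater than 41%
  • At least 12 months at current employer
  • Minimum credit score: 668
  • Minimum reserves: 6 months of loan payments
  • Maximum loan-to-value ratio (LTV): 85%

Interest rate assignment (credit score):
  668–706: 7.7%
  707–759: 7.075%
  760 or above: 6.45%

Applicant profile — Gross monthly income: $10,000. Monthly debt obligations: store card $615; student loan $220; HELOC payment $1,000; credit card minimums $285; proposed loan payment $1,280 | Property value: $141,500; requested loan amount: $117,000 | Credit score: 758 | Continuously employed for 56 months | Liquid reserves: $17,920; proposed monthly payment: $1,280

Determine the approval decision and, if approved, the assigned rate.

Approved at 7.075%

Credit score 758 ≥ 668 (meets minimum)
Liquid reserves cover 17,920/1,280 = 14.0 months — ≥ 6 required
Employment 56 ≥ 12 months
Total monthly debts = (615 + 220 + 1,000 + 285 + 1,280) = 3,400. DTI = 3,400/10,000 = 34% ≤ 41%
LTV = 117,000/141,500 = 82.7% ≤ 85%
All requirements met. Score 758 falls in the 707–759 tier → 7.075%.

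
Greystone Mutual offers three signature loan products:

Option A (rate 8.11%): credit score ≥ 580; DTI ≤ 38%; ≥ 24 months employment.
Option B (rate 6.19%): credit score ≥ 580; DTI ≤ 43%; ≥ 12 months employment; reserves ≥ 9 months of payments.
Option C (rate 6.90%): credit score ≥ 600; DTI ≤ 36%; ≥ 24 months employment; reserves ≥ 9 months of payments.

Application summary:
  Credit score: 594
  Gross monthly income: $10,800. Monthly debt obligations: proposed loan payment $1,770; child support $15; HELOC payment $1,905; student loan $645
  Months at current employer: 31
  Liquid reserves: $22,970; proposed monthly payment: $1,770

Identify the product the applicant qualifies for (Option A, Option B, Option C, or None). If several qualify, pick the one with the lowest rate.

Option B

Total debts = (1,770 + 15 + 1,905 + 645) = 4,335; DTI = 4,335/10,800 = 40.1%.
Reserves = 22,970/1,770 = 13.0 months.
Option A: score 594 ≥ 580; DTI 40.1% > 38%; employment 31 ≥ 24 mo → does not qualify.
Option B: score 594 ≥ 580; DTI 40.1% ≤ 43%; employment 31 ≥ 12 mo; reserves 13.0 ≥ 9 mo → qualifies.
Option C: score 594 < 600; DTI 40.1% > 36%; employment 31 ≥ 24 mo; reserves 13.0 ≥ 9 mo → does not qualify.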